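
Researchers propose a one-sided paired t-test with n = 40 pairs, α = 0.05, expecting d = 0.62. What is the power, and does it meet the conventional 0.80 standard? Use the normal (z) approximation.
Power ≈ 0.99; the study is adequately powered (power ≥ 0.80)

Power calculation (paired t-test, normal approximation):
z_β = d · √n - z_α
z_β = 0.62 · √40 - 1.645
z_β = 0.62 · 6.325 - 1.645
z_β = 2.276

Power = Φ(z_β) = Φ(2.276) ≈ 0.989

Effect size d = 0.62 is medium by Cohen's convention (0.2/0.5/0.8).

Threshold: power ≥ 0.80 is conventionally adequate.
Power ≈ 0.99 → the study is adequately powered (power ≥ 0.80).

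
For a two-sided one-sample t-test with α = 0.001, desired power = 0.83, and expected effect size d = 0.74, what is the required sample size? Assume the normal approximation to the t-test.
n = 33

Sample size formula (one-sample t-test, normal approximation):
n = ((z_{α/2} + z_β) / d)²

z_{α/2} = 3.291 (for α = 0.001, two-sided)
z_β = 0.954 (for power = 0.83)
d = 0.74

n = ((3.291 + 0.954) / 0.74)²
n = (5.736)²
n ≈ 32.90
Round up to the next whole number: n = 33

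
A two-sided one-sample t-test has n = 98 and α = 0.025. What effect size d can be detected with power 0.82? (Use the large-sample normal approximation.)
d ≈ 0.32

Minimum detectable effect (one-sample t-test, normal approximation):
d = (z_{α/2} + z_β) / √n
d = (2.241 + 0.915) / √98
d = 3.157 / 9.899
d ≈ 0.32

By Cohen's convention (0.2 small / 0.5 medium / 0.8 large): small effect.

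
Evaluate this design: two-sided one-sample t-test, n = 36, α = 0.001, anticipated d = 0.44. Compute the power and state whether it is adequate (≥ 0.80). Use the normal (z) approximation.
Power ≈ 0.26; the study is underpowered (power < 0.80)

Power calculation (one-sample t-test, normal approximation):
z_β = d · √n - z_{α/2}
z_β = 0.44 · √36 - 3.291
z_β = 0.44 · 6.000 - 3.291
z_β = -0.651

Power = Φ(z_β) = Φ(-0.651) ≈ 0.258

Effect size d = 0.44 is small by Cohen's convention (0.2/0.5/0.8).

Threshold: power ≥ 0.80 is conventionally adequate.
Power ≈ 0.26 → the study is underpowered (power < 0.80).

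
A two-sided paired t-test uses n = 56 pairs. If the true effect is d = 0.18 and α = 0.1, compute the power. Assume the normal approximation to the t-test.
Power ≈ 0.38

Power calculation (paired t-test, normal approximation):
z_β = d · √n - z_{α/2}
z_β = 0.18 · √56 - 1.645
z_β = 0.18 · 7.483 - 1.645
z_β = -0.298

Power = Φ(z_β) = Φ(-0.298) ≈ 0.383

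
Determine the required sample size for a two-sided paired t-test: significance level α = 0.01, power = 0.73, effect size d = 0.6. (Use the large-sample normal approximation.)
n = 29 pairs

Sample size formula (paired t-test, normal approximation):
n = ((z_{α/2} + z_β) / d)²

z_{α/2} = 2.576 (for α = 0.01, two-sided)
z_β = 0.613 (for power = 0.73)
d = 0.6

n = ((2.576 + 0.613) / 0.6)²
n = (5.315)²
n ≈ 28.25
Round up to the next whole number: n = 29 pairs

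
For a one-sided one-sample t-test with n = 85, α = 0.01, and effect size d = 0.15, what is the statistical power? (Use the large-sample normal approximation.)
Power ≈ 0.17

Power calculation (one-sample t-test, normal approximation):
z_β = d · √n - z_α
z_β = 0.15 · √85 - 2.326
z_β = 0.15 · 9.220 - 2.326
z_β = -0.943

Power = Φ(z_β) = Φ(-0.943) ≈ 0.173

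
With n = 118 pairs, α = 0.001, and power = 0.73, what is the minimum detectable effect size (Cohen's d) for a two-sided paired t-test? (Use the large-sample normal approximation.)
d ≈ 0.36

Minimum detectable effect (paired t-test, normal approximation):
d = (z_{α/2} + z_β) / √n
d = (3.291 + 0.613) / √118
d = 3.903 / 10.863
d ≈ 0.36

By Cohen's convention (0.2 small / 0.5 medium / 0.8 large): small effect.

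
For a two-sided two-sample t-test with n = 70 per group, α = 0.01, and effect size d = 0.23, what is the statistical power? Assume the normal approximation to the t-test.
Power ≈ 0.11

Power calculation (two-sample t-test, normal approximation):
z_β = d · √(n/2) - z_{α/2}
z_β = 0.23 · √(70/2) - 2.576
z_β = 0.23 · 5.916 - 2.576
z_β = -1.215

Power = Φ(z_β) = Φ(-1.215) ≈ 0.112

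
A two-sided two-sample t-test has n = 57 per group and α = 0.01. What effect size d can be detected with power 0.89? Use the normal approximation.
d ≈ 0.71

Minimum detectable effect (two-sample t-test, normal approximation):
d = (z_{α/2} + z_β) / √(n/2)
d = (2.576 + 1.227) / √(57/2)
d = 3.802 / 5.339
d ≈ 0.71

By Cohen's convention (0.2 small / 0.5 medium / 0.8 large): medium effect.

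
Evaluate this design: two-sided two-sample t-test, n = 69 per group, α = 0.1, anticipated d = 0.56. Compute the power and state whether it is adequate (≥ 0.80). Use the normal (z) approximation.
Power ≈ 0.95; the study is adequately powered (power ≥ 0.80)

Power calculation (two-sample t-test, normal approximation):
z_β = d · √(n/2) - z_{α/2}
z_β = 0.56 · √(69/2) - 1.645
z_β = 0.56 · 5.874 - 1.645
z_β = 1.644

Power = Φ(z_β) = Φ(1.644) ≈ 0.950

Effect size d = 0.56 is medium by Cohen's convention (0.2/0.5/0.8).

Threshold: power ≥ 0.80 is conventionally adequate.
Power ≈ 0.95 → the study is adequately powered (power ≥ 0.80).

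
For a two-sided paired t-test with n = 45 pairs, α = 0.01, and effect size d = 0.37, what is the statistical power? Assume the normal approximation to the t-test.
Power ≈ 0.46

Power calculation (paired t-test, normal approximation):
z_β = d · √n - z_{α/2}
z_β = 0.37 · √45 - 2.576
z_β = 0.37 · 6.708 - 2.576
z_β = -0.094

Power = Φ(z_β) = Φ(-0.094) ≈ 0.463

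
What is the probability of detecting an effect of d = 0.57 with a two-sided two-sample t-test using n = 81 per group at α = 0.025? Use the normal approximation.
Power ≈ 0.92

Power calculation (two-sample t-test, normal approximation):
z_β = d · √(n/2) - z_{α/2}
z_β = 0.57 · √(81/2) - 2.241
z_β = 0.57 · 6.364 - 2.241
z_β = 1.386

Power = Φ(z_β) = Φ(1.386) ≈ 0.917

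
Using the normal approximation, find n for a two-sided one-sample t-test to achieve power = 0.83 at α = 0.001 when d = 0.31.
n = 188

Sample size formula (one-sample t-test, normal approximation):
n = ((z_{α/2} + z_β) / d)²

z_{α/2} = 3.291 (for α = 0.001, two-sided)
z_β = 0.954 (for power = 0.83)
d = 0.31

n = ((3.291 + 0.954) / 0.31)²
n = (13.694)²
n ≈ 187.53
Round up to the next whole number: n = 188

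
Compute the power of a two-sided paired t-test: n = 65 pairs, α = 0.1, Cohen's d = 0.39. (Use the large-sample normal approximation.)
Power ≈ 0.93

Power calculation (paired t-test, normal approximation):
z_β = d · √n - z_{α/2}
z_β = 0.39 · √65 - 1.645
z_β = 0.39 · 8.062 - 1.645
z_β = 1.499

Power = Φ(z_β) = Φ(1.499) ≈ 0.933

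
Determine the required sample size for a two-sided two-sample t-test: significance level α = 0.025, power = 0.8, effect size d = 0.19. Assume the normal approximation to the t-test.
n = 527 per group

Sample size formula (two-sample t-test, normal approximation):
n = 2 · ((z_{α/2} + z_β) / d)²

z_{α/2} = 2.241 (for α = 0.025, two-sided)
z_β = 0.842 (for power = 0.8)
d = 0.19

n = 2 · ((2.241 + 0.842) / 0.19)²
n = 2 · (16.226)²
n ≈ 526.57
Round up to the next whole number: n = 527 per group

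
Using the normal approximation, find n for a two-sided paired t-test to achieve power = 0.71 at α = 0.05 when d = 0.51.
n = 25 pairs

Sample size formula (paired t-test, normal approximation):
n = ((z_{α/2} + z_β) / d)²

z_{α/2} = 1.960 (for α = 0.05, two-sided)
z_β = 0.553 (for power = 0.71)
d = 0.51

n = ((1.960 + 0.553) / 0.51)²
n = (4.927)²
n ≈ 24.28
Round up to the next whole number: n = 25 pairs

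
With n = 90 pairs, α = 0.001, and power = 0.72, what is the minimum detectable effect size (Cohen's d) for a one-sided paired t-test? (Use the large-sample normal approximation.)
d ≈ 0.39

Minimum detectable effect (paired t-test, normal approximation):
d = (z_α + z_β) / √n
d = (3.090 + 0.583) / √90
d = 3.673 / 9.487
d ≈ 0.39

By Cohen's convention (0.2 small / 0.5 medium / 0.8 large): small effect.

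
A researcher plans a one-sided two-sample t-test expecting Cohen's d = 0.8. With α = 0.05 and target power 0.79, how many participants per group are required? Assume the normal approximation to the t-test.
n = 19 per group

Sample size formula (two-sample t-test, normal approximation):
n = 2 · ((z_α + z_β) / d)²

z_α = 1.645 (for α = 0.05, one-sided)
z_β = 0.806 (for power = 0.79)
d = 0.8

n = 2 · ((1.645 + 0.806) / 0.8)²
n = 2 · (3.064)²
n ≈ 18.78
Round up to the next whole number: n = 19 per group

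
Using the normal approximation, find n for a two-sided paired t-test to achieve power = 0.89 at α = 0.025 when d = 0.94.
n = 14 pairs

Sample size formula (paired t-test, normal approximation):
n = ((z_{α/2} + z_β) / d)²

z_{α/2} = 2.241 (for α = 0.025, two-sided)
z_β = 1.227 (for power = 0.89)
d = 0.94

n = ((2.241 + 1.227) / 0.94)²
n = (3.689)²
n ≈ 13.61
Round up to the next whole number: n = 14 pairs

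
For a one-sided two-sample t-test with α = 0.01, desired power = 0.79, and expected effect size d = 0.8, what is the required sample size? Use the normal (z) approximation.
n = 31 per group

Sample size formula (two-sample t-test, normal approximation):
n = 2 · ((z_α + z_β) / d)²

z_α = 2.326 (for α = 0.01, one-sided)
z_β = 0.806 (for power = 0.79)
d = 0.8

n = 2 · ((2.326 + 0.806) / 0.8)²
n = 2 · (3.915)²
n ≈ 30.65
Round up to the next whole number: n = 31 per group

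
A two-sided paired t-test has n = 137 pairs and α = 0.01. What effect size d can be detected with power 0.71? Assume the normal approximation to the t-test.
d ≈ 0.27

Minimum detectable effect (paired t-test, normal approximation):
d = (z_{α/2} + z_β) / √n
d = (2.576 + 0.553) / √137
d = 3.129 / 11.705
d ≈ 0.27

By Cohen's convention (0.2 small / 0.5 medium / 0.8 large): small effect.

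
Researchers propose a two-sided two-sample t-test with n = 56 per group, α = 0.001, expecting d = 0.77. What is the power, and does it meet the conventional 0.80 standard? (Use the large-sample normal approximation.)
Power ≈ 0.78; the study is underpowered (power < 0.80)

Power calculation (two-sample t-test, normal approximation):
z_β = d · √(n/2) - z_{α/2}
z_β = 0.77 · √(56/2) - 3.291
z_β = 0.77 · 5.292 - 3.291
z_β = 0.784

Power = Φ(z_β) = Φ(0.784) ≈ 0.783

Effect size d = 0.77 is medium by Cohen's convention (0.2/0.5/0.8).

Threshold: power ≥ 0.80 is conventionally adequate.
Power ≈ 0.78 → the study is underpowered (power < 0.80).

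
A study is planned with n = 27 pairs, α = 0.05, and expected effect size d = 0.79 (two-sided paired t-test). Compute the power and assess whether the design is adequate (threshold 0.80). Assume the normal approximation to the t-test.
Power ≈ 0.98; the study is adequately powered (power ≥ 0.80)

Power calculation (paired t-test, normal approximation):
z_β = d · √n - z_{α/2}
z_β = 0.79 · √27 - 1.960
z_β = 0.79 · 5.196 - 1.960
z_β = 2.145

Power = Φ(z_β) = Φ(2.145) ≈ 0.984

Effect size d = 0.79 is medium by Cohen's convention (0.2/0.5/0.8).

Threshold: power ≥ 0.80 is conventionally adequate.
Power ≈ 0.98 → the study is adequately powered (power ≥ 0.80).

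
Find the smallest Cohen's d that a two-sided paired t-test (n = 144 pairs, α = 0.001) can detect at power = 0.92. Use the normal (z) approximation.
d ≈ 0.39

Minimum detectable effect (paired t-test, normal approximation):
d = (z_{α/2} + z_β) / √n
d = (3.291 + 1.405) / √144
d = 4.696 / 12.000
d ≈ 0.39

By Cohen's convention (0.2 small / 0.5 medium / 0.8 large): small effect.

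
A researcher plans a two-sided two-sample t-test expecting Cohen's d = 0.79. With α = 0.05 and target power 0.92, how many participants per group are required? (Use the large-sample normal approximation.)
n = 37 per group

Sample size formula (two-sample t-test, normal approximation):
n = 2 · ((z_{α/2} + z_β) / d)²

z_{α/2} = 1.960 (for α = 0.05, two-sided)
z_β = 1.405 (for power = 0.92)
d = 0.79

n = 2 · ((1.960 + 1.405) / 0.79)²
n = 2 · (4.259)²
n ≈ 36.28
Round up to the next whole number: n = 37 per group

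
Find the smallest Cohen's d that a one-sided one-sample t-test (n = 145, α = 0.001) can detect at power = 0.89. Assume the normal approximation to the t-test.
d ≈ 0.36

Minimum detectable effect (one-sample t-test, normal approximation):
d = (z_α + z_β) / √n
d = (3.090 + 1.227) / √145
d = 4.317 / 12.042
d ≈ 0.36

By Cohen's convention (0.2 small / 0.5 medium / 0.8 large): small effect.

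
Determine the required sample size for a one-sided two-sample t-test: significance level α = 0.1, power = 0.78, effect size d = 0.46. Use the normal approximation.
n = 40 per group

Sample size formula (two-sample t-test, normal approximation):
n = 2 · ((z_α + z_β) / d)²

z_α = 1.282 (for α = 0.1, one-sided)
z_β = 0.772 (for power = 0.78)
d = 0.46

n = 2 · ((1.282 + 0.772) / 0.46)²
n = 2 · (4.465)²
n ≈ 39.87
Round up to the next whole number: n = 40 per group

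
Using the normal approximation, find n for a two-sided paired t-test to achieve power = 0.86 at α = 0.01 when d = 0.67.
n = 30 pairs

Sample size formula (paired t-test, normal approximation):
n = ((z_{α/2} + z_β) / d)²

z_{α/2} = 2.576 (for α = 0.01, two-sided)
z_β = 1.080 (for power = 0.86)
d = 0.67

n = ((2.576 + 1.080) / 0.67)²
n = (5.457)²
n ≈ 29.78
Round up to the next whole number: n = 30 pairs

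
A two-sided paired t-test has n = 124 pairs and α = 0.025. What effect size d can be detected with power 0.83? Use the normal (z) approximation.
d ≈ 0.29

Minimum detectable effect (paired t-test, normal approximation):
d = (z_{α/2} + z_β) / √n
d = (2.241 + 0.954) / √124
d = 3.196 / 11.136
d ≈ 0.29

By Cohen's convention (0.2 small / 0.5 medium / 0.8 large): small effect.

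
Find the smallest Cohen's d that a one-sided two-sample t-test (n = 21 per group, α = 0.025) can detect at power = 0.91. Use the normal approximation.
d ≈ 1.02

Minimum detectable effect (two-sample t-test, normal approximation):
d = (z_α + z_β) / √(n/2)
d = (1.960 + 1.341) / √(21/2)
d = 3.301 / 3.240
d ≈ 1.02

By Cohen's convention (0.2 small / 0.5 medium / 0.8 large): large effect.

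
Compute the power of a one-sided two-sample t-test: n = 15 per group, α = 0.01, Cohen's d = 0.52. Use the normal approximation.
Power ≈ 0.18

Power calculation (two-sample t-test, normal approximation):
z_β = d · √(n/2) - z_α
z_β = 0.52 · √(15/2) - 2.326
z_β = 0.52 · 2.739 - 2.326
z_β = -0.902

Power = Φ(z_β) = Φ(-0.902) ≈ 0.183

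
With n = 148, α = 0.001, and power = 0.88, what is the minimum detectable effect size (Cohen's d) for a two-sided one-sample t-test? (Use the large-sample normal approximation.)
d ≈ 0.37

Minimum detectable effect (one-sample t-test, normal approximation):
d = (z_{α/2} + z_β) / √n
d = (3.291 + 1.175) / √148
d = 4.466 / 12.166
d ≈ 0.37

By Cohen's convention (0.2 small / 0.5 medium / 0.8 large): small effect.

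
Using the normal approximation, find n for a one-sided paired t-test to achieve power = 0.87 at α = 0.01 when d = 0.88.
n = 16 pairs

Sample size formula (paired t-test, normal approximation):
n = ((z_α + z_β) / d)²

z_α = 2.326 (for α = 0.01, one-sided)
z_β = 1.126 (for power = 0.87)
d = 0.88

n = ((2.326 + 1.126) / 0.88)²
n = (3.923)²
n ≈ 15.39
Round up to the next whole number: n = 16 pairs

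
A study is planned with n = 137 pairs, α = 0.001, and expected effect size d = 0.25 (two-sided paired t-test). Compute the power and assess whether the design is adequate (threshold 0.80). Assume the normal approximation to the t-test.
Power ≈ 0.36; the study is underpowered (power < 0.80)

Power calculation (paired t-test, normal approximation):
z_β = d · √n - z_{α/2}
z_β = 0.25 · √137 - 3.291
z_β = 0.25 · 11.705 - 3.291
z_β = -0.364

Power = Φ(z_β) = Φ(-0.364) ≈ 0.358

Effect size d = 0.25 is small by Cohen's convention (0.2/0.5/0.8).

Threshold: power ≥ 0.80 is conventionally adequate.
Power ≈ 0.36 → the study is underpowered (power < 0.80).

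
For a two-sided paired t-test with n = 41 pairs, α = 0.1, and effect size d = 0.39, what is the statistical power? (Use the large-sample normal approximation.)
Power ≈ 0.80

Power calculation (paired t-test, normal approximation):
z_β = d · √n - z_{α/2}
z_β = 0.39 · √41 - 1.645
z_β = 0.39 · 6.403 - 1.645
z_β = 0.852

Power = Φ(z_β) = Φ(0.852) ≈ 0.803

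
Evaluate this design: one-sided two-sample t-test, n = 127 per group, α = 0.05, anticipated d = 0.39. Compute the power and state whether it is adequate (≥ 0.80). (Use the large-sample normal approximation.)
Power ≈ 0.93; the study is adequately powered (power ≥ 0.80)

Power calculation (two-sample t-test, normal approximation):
z_β = d · √(n/2) - z_α
z_β = 0.39 · √(127/2) - 1.645
z_β = 0.39 · 7.969 - 1.645
z_β = 1.463

Power = Φ(z_β) = Φ(1.463) ≈ 0.928

Effect size d = 0.39 is small by Cohen's convention (0.2/0.5/0.8).

Threshold: power ≥ 0.80 is conventionally adequate.
Power ≈ 0.93 → the study is adequately powered (power ≥ 0.80).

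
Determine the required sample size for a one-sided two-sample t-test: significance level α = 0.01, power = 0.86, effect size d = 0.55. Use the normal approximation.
n = 77 per group

Sample size formula (two-sample t-test, normal approximation):
n = 2 · ((z_α + z_β) / d)²

z_α = 2.326 (for α = 0.01, one-sided)
z_β = 1.080 (for power = 0.86)
d = 0.55

n = 2 · ((2.326 + 1.080) / 0.55)²
n = 2 · (6.193)²
n ≈ 76.71
Round up to the next whole number: n = 77 per group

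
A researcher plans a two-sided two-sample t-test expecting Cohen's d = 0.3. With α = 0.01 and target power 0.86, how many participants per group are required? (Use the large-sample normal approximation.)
n = 298 per group

Sample size formula (two-sample t-test, normal approximation):
n = 2 · ((z_{α/2} + z_β) / d)²

z_{α/2} = 2.576 (for α = 0.01, two-sided)
z_β = 1.080 (for power = 0.86)
d = 0.3

n = 2 · ((2.576 + 1.080) / 0.3)²
n = 2 · (12.187)²
n ≈ 297.05
Round up to the next whole number: n = 298 per group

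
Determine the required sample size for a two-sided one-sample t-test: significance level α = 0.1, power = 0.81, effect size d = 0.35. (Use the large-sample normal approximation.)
n = 52

Sample size formula (one-sample t-test, normal approximation):
n = ((z_{α/2} + z_β) / d)²

z_{α/2} = 1.645 (for α = 0.1, two-sided)
z_β = 0.878 (for power = 0.81)
d = 0.35

n = ((1.645 + 0.878) / 0.35)²
n = (7.209)²
n ≈ 51.97
Round up to the next whole number: n = 52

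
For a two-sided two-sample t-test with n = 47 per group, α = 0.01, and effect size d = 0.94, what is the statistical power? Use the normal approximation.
Power ≈ 0.98

Power calculation (two-sample t-test, normal approximation):
z_β = d · √(n/2) - z_{α/2}
z_β = 0.94 · √(47/2) - 2.576
z_β = 0.94 · 4.848 - 2.576
z_β = 1.981

Power = Φ(z_β) = Φ(1.981) ≈ 0.976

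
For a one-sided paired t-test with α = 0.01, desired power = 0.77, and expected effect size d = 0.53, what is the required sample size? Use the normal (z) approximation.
n = 34 pairs

Sample size formula (paired t-test, normal approximation):
n = ((z_α + z_β) / d)²

z_α = 2.326 (for α = 0.01, one-sided)
z_β = 0.739 (for power = 0.77)
d = 0.53

n = ((2.326 + 0.739) / 0.53)²
n = (5.783)²
n ≈ 33.44
Round up to the next whole number: n = 34 pairs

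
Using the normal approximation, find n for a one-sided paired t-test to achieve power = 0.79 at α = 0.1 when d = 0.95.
n = 5 pairs

Sample size formula (paired t-test, normal approximation):
n = ((z_α + z_β) / d)²

z_α = 1.282 (for α = 0.1, one-sided)
z_β = 0.806 (for power = 0.79)
d = 0.95

n = ((1.282 + 0.806) / 0.95)²
n = (2.198)²
n ≈ 4.83
Round up to the next whole number: n = 5 pairs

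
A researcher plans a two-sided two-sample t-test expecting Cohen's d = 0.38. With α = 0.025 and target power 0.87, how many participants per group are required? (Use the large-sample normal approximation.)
n = 158 per group

Sample size formula (two-sample t-test, normal approximation):
n = 2 · ((z_{α/2} + z_β) / d)²

z_{α/2} = 2.241 (for α = 0.025, two-sided)
z_β = 1.126 (for power = 0.87)
d = 0.38

n = 2 · ((2.241 + 1.126) / 0.38)²
n = 2 · (8.861)²
n ≈ 157.03
Round up to the next whole number: n = 158 per group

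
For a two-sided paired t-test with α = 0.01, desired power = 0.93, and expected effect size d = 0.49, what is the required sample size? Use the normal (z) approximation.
n = 69 pairs

Sample size formula (paired t-test, normal approximation):
n = ((z_{α/2} + z_β) / d)²

z_{α/2} = 2.576 (for α = 0.01, two-sided)
z_β = 1.476 (for power = 0.93)
d = 0.49

n = ((2.576 + 1.476) / 0.49)²
n = (8.269)²
n ≈ 68.38
Round up to the next whole number: n = 69 pairs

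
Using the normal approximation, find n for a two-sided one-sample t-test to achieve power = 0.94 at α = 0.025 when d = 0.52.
n = 54

Sample size formula (one-sample t-test, normal approximation):
n = ((z_{α/2} + z_β) / d)²

z_{α/2} = 2.241 (for α = 0.025, two-sided)
z_β = 1.555 (for power = 0.94)
d = 0.52

n = ((2.241 + 1.555) / 0.52)²
n = (7.300)²
n ≈ 53.29
Round up to the next whole number: n = 54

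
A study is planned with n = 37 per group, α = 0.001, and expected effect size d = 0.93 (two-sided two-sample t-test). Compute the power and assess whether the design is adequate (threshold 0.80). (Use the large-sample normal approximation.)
Power ≈ 0.76; the study is underpowered (power < 0.80)

Power calculation (two-sample t-test, normal approximation):
z_β = d · √(n/2) - z_{α/2}
z_β = 0.93 · √(37/2) - 3.291
z_β = 0.93 · 4.301 - 3.291
z_β = 0.710

Power = Φ(z_β) = Φ(0.710) ≈ 0.761

Effect size d = 0.93 is large by Cohen's convention (0.2/0.5/0.8).

Threshold: power ≥ 0.80 is conventionally adequate.
Power ≈ 0.76 → the study is underpowered (power < 0.80).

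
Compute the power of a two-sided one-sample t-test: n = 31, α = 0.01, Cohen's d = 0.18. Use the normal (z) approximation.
Power ≈ 0.06

Power calculation (one-sample t-test, normal approximation):
z_β = d · √n - z_{α/2}
z_β = 0.18 · √31 - 2.576
z_β = 0.18 · 5.568 - 2.576
z_β = -1.574

Power = Φ(z_β) = Φ(-1.574) ≈ 0.058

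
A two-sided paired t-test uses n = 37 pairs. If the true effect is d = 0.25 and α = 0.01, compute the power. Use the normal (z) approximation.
Power ≈ 0.15

Power calculation (paired t-test, normal approximation):
z_β = d · √n - z_{α/2}
z_β = 0.25 · √37 - 2.576
z_β = 0.25 · 6.083 - 2.576
z_β = -1.055

Power = Φ(z_β) = Φ(-1.055) ≈ 0.146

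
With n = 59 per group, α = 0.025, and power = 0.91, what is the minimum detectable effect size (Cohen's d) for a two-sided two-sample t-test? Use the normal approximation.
d ≈ 0.66

Minimum detectable effect (two-sample t-test, normal approximation):
d = (z_{α/2} + z_β) / √(n/2)
d = (2.241 + 1.341) / √(59/2)
d = 3.582 / 5.431
d ≈ 0.66

By Cohen's convention (0.2 small / 0.5 medium / 0.8 large): medium effect.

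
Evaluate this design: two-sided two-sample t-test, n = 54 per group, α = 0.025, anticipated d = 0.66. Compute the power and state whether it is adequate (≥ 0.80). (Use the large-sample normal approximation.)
Power ≈ 0.88; the study is adequately powered (power ≥ 0.80)

Power calculation (two-sample t-test, normal approximation):
z_β = d · √(n/2) - z_{α/2}
z_β = 0.66 · √(54/2) - 2.241
z_β = 0.66 · 5.196 - 2.241
z_β = 1.188

Power = Φ(z_β) = Φ(1.188) ≈ 0.883

Effect size d = 0.66 is medium by Cohen's convention (0.2/0.5/0.8).

Threshold: power ≥ 0.80 is conventionally adequate.
Power ≈ 0.88 → the study is adequately powered (power ≥ 0.80).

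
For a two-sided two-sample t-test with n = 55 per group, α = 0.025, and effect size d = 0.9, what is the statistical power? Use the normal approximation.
Power ≈ 0.99

Power calculation (two-sample t-test, normal approximation):
z_β = d · √(n/2) - z_{α/2}
z_β = 0.9 · √(55/2) - 2.241
z_β = 0.9 · 5.244 - 2.241
z_β = 2.478

Power = Φ(z_β) = Φ(2.478) ≈ 0.993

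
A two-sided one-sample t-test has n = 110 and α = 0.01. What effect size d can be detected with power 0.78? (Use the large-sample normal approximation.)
d ≈ 0.32

Minimum detectable effect (one-sample t-test, normal approximation):
d = (z_{α/2} + z_β) / √n
d = (2.576 + 0.772) / √110
d = 3.348 / 10.488
d ≈ 0.32

By Cohen's convention (0.2 small / 0.5 medium / 0.8 large): small effect.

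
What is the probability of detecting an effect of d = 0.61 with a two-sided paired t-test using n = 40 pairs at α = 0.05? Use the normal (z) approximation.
Power ≈ 0.97

Power calculation (paired t-test, normal approximation):
z_β = d · √n - z_{α/2}
z_β = 0.61 · √40 - 1.960
z_β = 0.61 · 6.325 - 1.960
z_β = 1.898

Power = Φ(z_β) = Φ(1.898) ≈ 0.971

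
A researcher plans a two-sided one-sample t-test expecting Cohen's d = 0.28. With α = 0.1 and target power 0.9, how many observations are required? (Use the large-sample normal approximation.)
n = 110

Sample size formula (one-sample t-test, normal approximation):
n = ((z_{α/2} + z_β) / d)²

z_{α/2} = 1.645 (for α = 0.1, two-sided)
z_β = 1.282 (for power = 0.9)
d = 0.28

n = ((1.645 + 1.282) / 0.28)²
n = (10.454)²
n ≈ 109.29
Round up to the next whole number: n = 110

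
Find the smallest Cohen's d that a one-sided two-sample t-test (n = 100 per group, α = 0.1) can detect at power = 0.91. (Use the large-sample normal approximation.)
d ≈ 0.37

Minimum detectable effect (two-sample t-test, normal approximation):
d = (z_α + z_β) / √(n/2)
d = (1.282 + 1.341) / √(100/2)
d = 2.622 / 7.071
d ≈ 0.37

By Cohen's convention (0.2 small / 0.5 medium / 0.8 large): small effect.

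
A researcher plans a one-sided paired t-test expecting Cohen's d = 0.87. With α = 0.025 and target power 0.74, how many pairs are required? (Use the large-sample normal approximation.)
n = 9 pairs

Sample size formula (paired t-test, normal approximation):
n = ((z_α + z_β) / d)²

z_α = 1.960 (for α = 0.025, one-sided)
z_β = 0.643 (for power = 0.74)
d = 0.87

n = ((1.960 + 0.643) / 0.87)²
n = (2.992)²
n ≈ 8.95
Round up to the next whole number: n = 9 pairs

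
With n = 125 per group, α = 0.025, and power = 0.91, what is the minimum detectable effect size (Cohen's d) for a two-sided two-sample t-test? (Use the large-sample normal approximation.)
d ≈ 0.45

Minimum detectable effect (two-sample t-test, normal approximation):
d = (z_{α/2} + z_β) / √(n/2)
d = (2.241 + 1.341) / √(125/2)
d = 3.582 / 7.906
d ≈ 0.45

By Cohen's convention (0.2 small / 0.5 medium / 0.8 large): small effect.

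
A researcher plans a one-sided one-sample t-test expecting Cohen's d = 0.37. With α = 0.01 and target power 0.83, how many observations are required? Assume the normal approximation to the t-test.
n = 79

Sample size formula (one-sample t-test, normal approximation):
n = ((z_α + z_β) / d)²

z_α = 2.326 (for α = 0.01, one-sided)
z_β = 0.954 (for power = 0.83)
d = 0.37

n = ((2.326 + 0.954) / 0.37)²
n = (8.865)²
n ≈ 78.59
Round up to the next whole number: n = 79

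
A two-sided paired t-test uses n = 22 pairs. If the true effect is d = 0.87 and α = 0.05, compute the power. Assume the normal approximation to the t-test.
Power ≈ 0.98

Power calculation (paired t-test, normal approximation):
z_β = d · √n - z_{α/2}
z_β = 0.87 · √22 - 1.960
z_β = 0.87 · 4.690 - 1.960
z_β = 2.121

Power = Φ(z_β) = Φ(2.121) ≈ 0.983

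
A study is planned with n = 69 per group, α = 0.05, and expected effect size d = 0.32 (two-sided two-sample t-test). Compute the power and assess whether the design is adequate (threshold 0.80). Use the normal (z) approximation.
Power ≈ 0.47; the study is underpowered (power < 0.80)

Power calculation (two-sample t-test, normal approximation):
z_β = d · √(n/2) - z_{α/2}
z_β = 0.32 · √(69/2) - 1.960
z_β = 0.32 · 5.874 - 1.960
z_β = -0.080

Power = Φ(z_β) = Φ(-0.080) ≈ 0.468

Effect size d = 0.32 is small by Cohen's convention (0.2/0.5/0.8).

Threshold: power ≥ 0.80 is conventionally adequate.
Power ≈ 0.47 → the study is underpowered (power < 0.80).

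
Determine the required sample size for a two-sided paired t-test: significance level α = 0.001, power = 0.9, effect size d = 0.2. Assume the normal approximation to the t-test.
n = 523 pairs

Sample size formula (paired t-test, normal approximation):
n = ((z_{α/2} + z_β) / d)²

z_{α/2} = 3.291 (for α = 0.001, two-sided)
z_β = 1.282 (for power = 0.9)
d = 0.2

n = ((3.291 + 1.282) / 0.2)²
n = (22.865)²
n ≈ 522.81
Round up to the next whole number: n = 523 pairs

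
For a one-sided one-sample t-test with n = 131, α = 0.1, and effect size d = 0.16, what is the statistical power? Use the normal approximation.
Power ≈ 0.71

Power calculation (one-sample t-test, normal approximation):
z_β = d · √n - z_α
z_β = 0.16 · √131 - 1.282
z_β = 0.16 · 11.446 - 1.282
z_β = 0.550

Power = Φ(z_β) = Φ(0.550) ≈ 0.709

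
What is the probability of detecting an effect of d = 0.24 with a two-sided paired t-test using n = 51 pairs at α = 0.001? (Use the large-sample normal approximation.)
Power ≈ 0.06

Power calculation (paired t-test, normal approximation):
z_β = d · √n - z_{α/2}
z_β = 0.24 · √51 - 3.291
z_β = 0.24 · 7.141 - 3.291
z_β = -1.577

Power = Φ(z_β) = Φ(-1.577) ≈ 0.057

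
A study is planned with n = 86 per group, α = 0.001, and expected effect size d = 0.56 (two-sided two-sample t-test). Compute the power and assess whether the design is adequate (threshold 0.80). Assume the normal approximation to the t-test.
Power ≈ 0.65; the study is underpowered (power < 0.80)

Power calculation (two-sample t-test, normal approximation):
z_β = d · √(n/2) - z_{α/2}
z_β = 0.56 · √(86/2) - 3.291
z_β = 0.56 · 6.557 - 3.291
z_β = 0.382

Power = Φ(z_β) = Φ(0.382) ≈ 0.649

Effect size d = 0.56 is medium by Cohen's convention (0.2/0.5/0.8).

Threshold: power ≥ 0.80 is conventionally adequate.
Power ≈ 0.65 → the study is underpowered (power < 0.80).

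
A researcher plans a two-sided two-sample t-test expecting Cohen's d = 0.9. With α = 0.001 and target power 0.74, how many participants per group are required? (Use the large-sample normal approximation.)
n = 39 per group

Sample size formula (two-sample t-test, normal approximation):
n = 2 · ((z_{α/2} + z_β) / d)²

z_{α/2} = 3.291 (for α = 0.001, two-sided)
z_β = 0.643 (for power = 0.74)
d = 0.9

n = 2 · ((3.291 + 0.643) / 0.9)²
n = 2 · (4.371)²
n ≈ 38.21
Round up to the next whole number: n = 39 per group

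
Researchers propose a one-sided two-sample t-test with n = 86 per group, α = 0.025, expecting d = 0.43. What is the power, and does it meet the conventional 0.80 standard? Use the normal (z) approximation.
Power ≈ 0.81; the study is adequately powered (power ≥ 0.80)

Power calculation (two-sample t-test, normal approximation):
z_β = d · √(n/2) - z_α
z_β = 0.43 · √(86/2) - 1.960
z_β = 0.43 · 6.557 - 1.960
z_β = 0.860

Power = Φ(z_β) = Φ(0.860) ≈ 0.805

Effect size d = 0.43 is small by Cohen's convention (0.2/0.5/0.8).

Threshold: power ≥ 0.80 is conventionally adequate.
Power ≈ 0.81 → the study is adequately powered (power ≥ 0.80).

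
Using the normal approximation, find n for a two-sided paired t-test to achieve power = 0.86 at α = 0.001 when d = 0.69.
n = 41 pairs

Sample size formula (paired t-test, normal approximation):
n = ((z_{α/2} + z_β) / d)²

z_{α/2} = 3.291 (for α = 0.001, two-sided)
z_β = 1.080 (for power = 0.86)
d = 0.69

n = ((3.291 + 1.080) / 0.69)²
n = (6.335)²
n ≈ 40.13
Round up to the next whole number: n = 41 pairs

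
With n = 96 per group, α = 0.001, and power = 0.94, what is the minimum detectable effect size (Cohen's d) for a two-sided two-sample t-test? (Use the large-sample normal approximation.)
d ≈ 0.70

Minimum detectable effect (two-sample t-test, normal approximation):
d = (z_{α/2} + z_β) / √(n/2)
d = (3.291 + 1.555) / √(96/2)
d = 4.845 / 6.928
d ≈ 0.70

By Cohen's convention (0.2 small / 0.5 medium / 0.8 large): medium effect.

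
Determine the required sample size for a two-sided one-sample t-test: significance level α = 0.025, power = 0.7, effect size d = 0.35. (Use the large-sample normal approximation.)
n = 63

Sample size formula (one-sample t-test, normal approximation):
n = ((z_{α/2} + z_β) / d)²

z_{α/2} = 2.241 (for α = 0.025, two-sided)
z_β = 0.524 (for power = 0.7)
d = 0.35

n = ((2.241 + 0.524) / 0.35)²
n = (7.900)²
n ≈ 62.41
Round up to the next whole number: n = 63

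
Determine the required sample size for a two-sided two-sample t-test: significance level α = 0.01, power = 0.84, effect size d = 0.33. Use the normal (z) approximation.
n = 235 per group

Sample size formula (two-sample t-test, normal approximation):
n = 2 · ((z_{α/2} + z_β) / d)²

z_{α/2} = 2.576 (for α = 0.01, two-sided)
z_β = 0.994 (for power = 0.84)
d = 0.33

n = 2 · ((2.576 + 0.994) / 0.33)²
n = 2 · (10.818)²
n ≈ 234.06
Round up to the next whole number: n = 235 per group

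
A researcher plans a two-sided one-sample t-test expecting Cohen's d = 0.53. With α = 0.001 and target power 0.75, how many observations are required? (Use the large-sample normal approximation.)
n = 56

Sample size formula (one-sample t-test, normal approximation):
n = ((z_{α/2} + z_β) / d)²

z_{α/2} = 3.291 (for α = 0.001, two-sided)
z_β = 0.674 (for power = 0.75)
d = 0.53

n = ((3.291 + 0.674) / 0.53)²
n = (7.481)²
n ≈ 55.97
Round up to the next whole number: n = 56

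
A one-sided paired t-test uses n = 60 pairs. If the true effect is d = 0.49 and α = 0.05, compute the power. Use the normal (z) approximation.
Power ≈ 0.98

Power calculation (paired t-test, normal approximation):
z_β = d · √n - z_α
z_β = 0.49 · √60 - 1.645
z_β = 0.49 · 7.746 - 1.645
z_β = 2.151

Power = Φ(z_β) = Φ(2.151) ≈ 0.984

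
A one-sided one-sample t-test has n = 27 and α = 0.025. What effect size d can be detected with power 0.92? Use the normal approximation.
d ≈ 0.65

Minimum detectable effect (one-sample t-test, normal approximation):
d = (z_α + z_β) / √n
d = (1.960 + 1.405) / √27
d = 3.365 / 5.196
d ≈ 0.65

By Cohen's convention (0.2 small / 0.5 medium / 0.8 large): medium effect.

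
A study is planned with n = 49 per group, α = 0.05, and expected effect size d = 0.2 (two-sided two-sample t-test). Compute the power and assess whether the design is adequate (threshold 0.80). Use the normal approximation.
Power ≈ 0.17; the study is underpowered (power < 0.80)

Power calculation (two-sample t-test, normal approximation):
z_β = d · √(n/2) - z_{α/2}
z_β = 0.2 · √(49/2) - 1.960
z_β = 0.2 · 4.950 - 1.960
z_β = -0.970

Power = Φ(z_β) = Φ(-0.970) ≈ 0.166

Effect size d = 0.2 is small by Cohen's convention (0.2/0.5/0.8).

Threshold: power ≥ 0.80 is conventionally adequate.
Power ≈ 0.17 → the study is underpowered (power < 0.80).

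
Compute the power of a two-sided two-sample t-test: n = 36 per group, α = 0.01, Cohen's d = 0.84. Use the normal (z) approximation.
Power ≈ 0.84

Power calculation (two-sample t-test, normal approximation):
z_β = d · √(n/2) - z_{α/2}
z_β = 0.84 · √(36/2) - 2.576
z_β = 0.84 · 4.243 - 2.576
z_β = 0.988

Power = Φ(z_β) = Φ(0.988) ≈ 0.838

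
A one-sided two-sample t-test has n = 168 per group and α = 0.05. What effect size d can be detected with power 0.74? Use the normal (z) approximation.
d ≈ 0.25

Minimum detectable effect (two-sample t-test, normal approximation):
d = (z_α + z_β) / √(n/2)
d = (1.645 + 0.643) / √(168/2)
d = 2.288 / 9.165
d ≈ 0.25

By Cohen's convention (0.2 small / 0.5 medium / 0.8 large): small effect.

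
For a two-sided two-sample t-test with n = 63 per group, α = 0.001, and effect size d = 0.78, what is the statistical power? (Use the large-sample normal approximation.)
Power ≈ 0.86

Power calculation (two-sample t-test, normal approximation):
z_β = d · √(n/2) - z_{α/2}
z_β = 0.78 · √(63/2) - 3.291
z_β = 0.78 · 5.612 - 3.291
z_β = 1.087

Power = Φ(z_β) = Φ(1.087) ≈ 0.862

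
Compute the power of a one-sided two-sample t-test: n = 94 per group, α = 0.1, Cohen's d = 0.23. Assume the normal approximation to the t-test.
Power ≈ 0.62

Power calculation (two-sample t-test, normal approximation):
z_β = d · √(n/2) - z_α
z_β = 0.23 · √(94/2) - 1.282
z_β = 0.23 · 6.856 - 1.282
z_β = 0.295

Power = Φ(z_β) = Φ(0.295) ≈ 0.616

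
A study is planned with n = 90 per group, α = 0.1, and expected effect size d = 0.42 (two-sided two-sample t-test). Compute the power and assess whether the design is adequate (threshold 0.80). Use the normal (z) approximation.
Power ≈ 0.88; the study is adequately powered (power ≥ 0.80)

Power calculation (two-sample t-test, normal approximation):
z_β = d · √(n/2) - z_{α/2}
z_β = 0.42 · √(90/2) - 1.645
z_β = 0.42 · 6.708 - 1.645
z_β = 1.173

Power = Φ(z_β) = Φ(1.173) ≈ 0.880

Effect size d = 0.42 is small by Cohen's convention (0.2/0.5/0.8).

Threshold: power ≥ 0.80 is conventionally adequate.
Power ≈ 0.88 → the study is adequately powered (power ≥ 0.80).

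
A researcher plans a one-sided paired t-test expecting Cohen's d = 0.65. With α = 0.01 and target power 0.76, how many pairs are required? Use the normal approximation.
n = 22 pairs

Sample size formula (paired t-test, normal approximation):
n = ((z_α + z_β) / d)²

z_α = 2.326 (for α = 0.01, one-sided)
z_β = 0.706 (for power = 0.76)
d = 0.65

n = ((2.326 + 0.706) / 0.65)²
n = (4.665)²
n ≈ 21.76
Round up to the next whole number: n = 22 pairs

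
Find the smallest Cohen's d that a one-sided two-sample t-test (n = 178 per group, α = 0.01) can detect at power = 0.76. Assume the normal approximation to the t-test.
d ≈ 0.32

Minimum detectable effect (two-sample t-test, normal approximation):
d = (z_α + z_β) / √(n/2)
d = (2.326 + 0.706) / √(178/2)
d = 3.033 / 9.434
d ≈ 0.32

By Cohen's convention (0.2 small / 0.5 medium / 0.8 large): small effect.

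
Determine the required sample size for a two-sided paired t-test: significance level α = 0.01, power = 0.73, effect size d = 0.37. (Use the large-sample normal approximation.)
n = 75 pairs

Sample size formula (paired t-test, normal approximation):
n = ((z_{α/2} + z_β) / d)²

z_{α/2} = 2.576 (for α = 0.01, two-sided)
z_β = 0.613 (for power = 0.73)
d = 0.37

n = ((2.576 + 0.613) / 0.37)²
n = (8.619)²
n ≈ 74.29
Round up to the next whole number: n = 75 pairs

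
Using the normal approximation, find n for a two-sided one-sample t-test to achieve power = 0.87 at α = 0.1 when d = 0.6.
n = 22

Sample size formula (one-sample t-test, normal approximation):
n = ((z_{α/2} + z_β) / d)²

z_{α/2} = 1.645 (for α = 0.1, two-sided)
z_β = 1.126 (for power = 0.87)
d = 0.6

n = ((1.645 + 1.126) / 0.6)²
n = (4.618)²
n ≈ 21.33
Round up to the next whole number: n = 22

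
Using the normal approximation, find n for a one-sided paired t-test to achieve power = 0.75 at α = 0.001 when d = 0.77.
n = 24 pairs

Sample size formula (paired t-test, normal approximation):
n = ((z_α + z_β) / d)²

z_α = 3.090 (for α = 0.001, one-sided)
z_β = 0.674 (for power = 0.75)
d = 0.77

n = ((3.090 + 0.674) / 0.77)²
n = (4.888)²
n ≈ 23.89
Round up to the next whole number: n = 24 pairs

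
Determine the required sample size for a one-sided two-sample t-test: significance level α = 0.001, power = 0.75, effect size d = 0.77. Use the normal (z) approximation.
n = 48 per group

Sample size formula (two-sample t-test, normal approximation):
n = 2 · ((z_α + z_β) / d)²

z_α = 3.090 (for α = 0.001, one-sided)
z_β = 0.674 (for power = 0.75)
d = 0.77

n = 2 · ((3.090 + 0.674) / 0.77)²
n = 2 · (4.888)²
n ≈ 47.79
Round up to the next whole number: n = 48 per group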